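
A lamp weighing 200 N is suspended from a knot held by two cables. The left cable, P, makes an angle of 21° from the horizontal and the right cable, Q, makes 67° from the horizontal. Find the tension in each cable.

T_P = 78.19 N, T_Q = 186.8 N

ΣF_x = 0: −T_P·cos21° + T_Q·cos67° = 0 → T_Q = 2.38932·T_P.
ΣF_y = 0: T_P·sin21° + T_Q·sin67° = 200.
Substitute: T_P·(0.358368 + 2.38932·0.920505) = 200 → T_P = 78.1938 ≈ 78.19 N.
Then T_Q = 2.38932 × 78.1938 = 186.8 N.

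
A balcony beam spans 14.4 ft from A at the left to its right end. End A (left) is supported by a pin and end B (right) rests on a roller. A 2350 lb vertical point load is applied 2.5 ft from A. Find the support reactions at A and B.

ΣM about A: B_y·14.4 − 2350·2.5 = 0 → B_y = 5875/14.4 = 407.986 ≈ 408.0 lb.
ΣF_y = 0: A_y + 407.986 − 2350 = 0 → A_y = 1942 lb.
ΣF_x = 0: no horizontal applied forces, so A_x = 0.

A_x = 0, A_y = 1942 lb, B_y = 408.0 lb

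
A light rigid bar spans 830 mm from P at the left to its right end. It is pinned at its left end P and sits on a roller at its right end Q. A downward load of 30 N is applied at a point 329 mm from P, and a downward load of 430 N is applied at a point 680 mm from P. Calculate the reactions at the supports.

P_x = 0, P_y = 95.82 N, Q_y = 364.2 N

Moments about P: Q_y·830 − 30·329 − 430·680 = 0 → Q_y = 302270/830 = 364.181 ≈ 364.2 N.
ΣF_y = 0: P_y + 364.181 − 30 − 430 = 0 → P_y = 95.82 N.
ΣF_x = 0: no horizontal applied forces, so P_x = 0.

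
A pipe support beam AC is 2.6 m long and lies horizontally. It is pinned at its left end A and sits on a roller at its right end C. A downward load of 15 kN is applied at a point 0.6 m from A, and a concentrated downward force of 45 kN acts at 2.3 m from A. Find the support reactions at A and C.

A_x = 0, A_y = 16.73 kN, C_y = 43.27 kN

ΣM about A: C_y·2.6 − 15·0.6 − 45·2.3 = 0 → C_y = 112.5/2.6 = 43.2692 ≈ 43.27 kN.
ΣF_y = 0: A_y + 43.2692 − 15 − 45 = 0 → A_y = 16.73 kN.
ΣF_x = 0: no horizontal applied forces, so A_x = 0.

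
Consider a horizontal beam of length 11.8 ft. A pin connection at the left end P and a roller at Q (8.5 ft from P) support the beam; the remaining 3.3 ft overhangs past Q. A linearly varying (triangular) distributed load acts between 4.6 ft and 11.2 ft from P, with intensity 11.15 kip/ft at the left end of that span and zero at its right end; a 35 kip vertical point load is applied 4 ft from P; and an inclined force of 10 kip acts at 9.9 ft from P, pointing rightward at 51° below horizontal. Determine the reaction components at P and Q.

Resultant of the triangular load: ½ × 11.15 × 6.6 = 36.795 kip, acting at 6.8 ft from P (one-third of the span from the peak).
ΣM about P: Q_y·8.5 − (½·11.15·6.6)·6.8 − 35·4 − 10·sin51°·9.9 = 0 → Q_y = 467.143/8.5 = 54.958 ≈ 54.96 kip.
ΣF_y = 0: P_y + 54.958 − ½·11.15·6.6 − 35 − 10·sin51° = 0 → P_y = 24.61 kip.
ΣF_x = 0: P_x + 10·cos51° = 0 → P_x = -6.293 kip.

P_x = -6.293 kip, P_y = 24.61 kip, Q_y = 54.96 kip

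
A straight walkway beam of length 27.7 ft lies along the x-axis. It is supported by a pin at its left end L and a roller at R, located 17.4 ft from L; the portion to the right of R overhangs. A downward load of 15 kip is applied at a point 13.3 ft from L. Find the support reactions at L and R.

ΣM about L: R_y·17.4 − 15·13.3 = 0 → R_y = 199.5/17.4 = 11.4655 ≈ 11.47 kip.
ΣF_y = 0: L_y + 11.4655 − 15 = 0 → L_y = 3.534 kip.
ΣF_x = 0: no horizontal applied forces, so L_x = 0.

L_x = 0, L_y = 3.534 kip, R_y = 11.47 kip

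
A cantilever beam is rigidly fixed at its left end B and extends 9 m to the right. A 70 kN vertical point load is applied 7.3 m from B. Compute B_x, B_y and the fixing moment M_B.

ΣF_x = 0: B_x = 0.
ΣF_y = 0: B_y − 70 = 0 → B_y = 70.00 kN.
ΣM about B: M_B − 70·7.3 = 0 → M_B = 511.0 kN·m.

B_x = 0, B_y = 70.00 kN, M_B = 511.0 kN·m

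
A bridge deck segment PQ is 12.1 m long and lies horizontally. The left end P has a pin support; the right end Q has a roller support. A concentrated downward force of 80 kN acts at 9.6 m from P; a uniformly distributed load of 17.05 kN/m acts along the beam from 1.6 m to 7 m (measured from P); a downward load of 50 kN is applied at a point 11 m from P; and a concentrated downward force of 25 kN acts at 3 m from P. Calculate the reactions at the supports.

Resultant of the distributed load: 17.05 × 5.4 = 92.07 kN at 4.3 m from P.
Taking moments about P: Q_y·12.1 − 80·9.6 − (17.05·5.4)·4.3 − 50·11 − 25·3 = 0 → Q_y = 1788.901/12.1 = 147.843 ≈ 147.8 kN.
ΣF_y = 0: P_y + 147.843 − 80 − 17.05·5.4 − 50 − 25 = 0 → P_y = 99.23 kN.
ΣF_x = 0: no horizontal applied forces, so P_x = 0.

P_x = 0, P_y = 99.23 kN, Q_y = 147.8 kN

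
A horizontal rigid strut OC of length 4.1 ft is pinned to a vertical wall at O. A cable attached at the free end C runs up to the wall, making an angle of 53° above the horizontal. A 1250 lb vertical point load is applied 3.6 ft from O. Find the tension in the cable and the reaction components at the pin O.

T = 1374 lb, O_x = 827.1 lb, O_y = 152.4 lb

ΣM about O: T·sin53°·4.1 − 1250·3.6 = 0 → T = 4500/(4.1·0.798636) = 1374.29 ≈ 1374 lb.
ΣF_x = 0: O_x − T·cos53° = 0 → O_x = 1374.29 × 0.601815 = 827.1 lb.
ΣF_y = 0: O_y + T·sin53° − 1250 = 0 → O_y = 1250 − 1374.29 × 0.798636 = 152.4 lb.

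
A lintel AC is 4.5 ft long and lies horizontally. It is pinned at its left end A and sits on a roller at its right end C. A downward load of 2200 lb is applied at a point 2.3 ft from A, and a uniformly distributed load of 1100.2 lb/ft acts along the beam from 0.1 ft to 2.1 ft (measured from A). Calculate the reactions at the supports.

Resultant of the distributed load: 1100.2 × 2 = 2200.4 lb at 1.1 ft from A.
Taking moments about A: C_y·4.5 − 2200·2.3 − (1100.2·2)·1.1 = 0 → C_y = 7480.44/4.5 = 1662.32 ≈ 1662 lb.
ΣF_y = 0: A_y + 1662.32 − 2200 − 1100.2·2 = 0 → A_y = 2738 lb.
ΣF_x = 0: no horizontal applied forces, so A_x = 0.

A_x = 0, A_y = 2738 lb, C_y = 1662 lb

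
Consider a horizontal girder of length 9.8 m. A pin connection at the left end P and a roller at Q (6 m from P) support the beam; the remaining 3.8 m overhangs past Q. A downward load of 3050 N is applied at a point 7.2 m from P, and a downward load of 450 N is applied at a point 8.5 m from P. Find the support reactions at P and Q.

P_x = 0, P_y = -797.5 N, Q_y = 4298 N

Taking moments about P: Q_y·6 − 3050·7.2 − 450·8.5 = 0 → Q_y = 25785/6 = 4297.5 ≈ 4298 N.
ΣF_y = 0: P_y + 4297.5 − 3050 − 450 = 0 → P_y = -797.5 N.
ΣF_x = 0: no horizontal applied forces, so P_x = 0.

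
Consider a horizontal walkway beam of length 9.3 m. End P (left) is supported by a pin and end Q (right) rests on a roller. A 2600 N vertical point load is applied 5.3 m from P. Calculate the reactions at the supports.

P_x = 0, P_y = 1118 N, Q_y = 1482 N

Taking moments about P: Q_y·9.3 − 2600·5.3 = 0 → Q_y = 13780/9.3 = 1481.72 ≈ 1482 N.
ΣF_y = 0: P_y + 1481.72 − 2600 = 0 → P_y = 1118 N.
ΣF_x = 0: no horizontal applied forces, so P_x = 0.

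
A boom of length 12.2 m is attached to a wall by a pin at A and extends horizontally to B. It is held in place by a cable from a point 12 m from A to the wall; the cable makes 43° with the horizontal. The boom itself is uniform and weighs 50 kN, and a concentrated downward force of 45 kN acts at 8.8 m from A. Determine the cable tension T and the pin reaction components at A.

ΣM about A: T·sin43°·12 − 50·6.1 − 45·8.8 = 0 → T = 701/(12·0.681998) = 85.6552 ≈ 85.66 kN.
ΣF_x = 0: A_x − T·cos43° = 0 → A_x = 85.6552 × 0.731354 = 62.64 kN.
ΣF_y = 0: A_y + T·sin43° − 50 − 45 = 0 → A_y = 95 − 85.6552 × 0.681998 = 36.58 kN.

T = 85.66 kN, A_x = 62.64 kN, A_y = 36.58 kN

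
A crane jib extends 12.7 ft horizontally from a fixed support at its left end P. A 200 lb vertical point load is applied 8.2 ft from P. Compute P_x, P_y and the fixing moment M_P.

P_x = 0, P_y = 200.0 lb, M_P = 1640 lb·ft

ΣF_x = 0: P_x = 0.
ΣF_y = 0: P_y − 200 = 0 → P_y = 200.0 lb.
ΣM about P: M_P − 200·8.2 = 0 → M_P = 1640 lb·ft.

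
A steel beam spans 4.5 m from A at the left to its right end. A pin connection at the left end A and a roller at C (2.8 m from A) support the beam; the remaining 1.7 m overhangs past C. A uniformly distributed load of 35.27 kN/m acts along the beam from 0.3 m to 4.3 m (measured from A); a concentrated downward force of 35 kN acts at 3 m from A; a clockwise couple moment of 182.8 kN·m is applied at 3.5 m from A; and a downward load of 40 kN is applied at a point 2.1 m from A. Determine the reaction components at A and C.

Resultant of the distributed load: 35.27 × 4 = 141.08 kN at 2.3 m from A.
ΣM about A: C_y·2.8 − (35.27·4)·2.3 − 35·3 − 182.8 − 40·2.1 = 0 → C_y = 696.284/2.8 = 248.673 ≈ 248.7 kN.
ΣF_y = 0: A_y + 248.673 − 35.27·4 − 35 − 40 = 0 → A_y = -32.59 kN.
ΣF_x = 0: no horizontal applied forces, so A_x = 0.

A_x = 0, A_y = -32.59 kN, C_y = 248.7 kN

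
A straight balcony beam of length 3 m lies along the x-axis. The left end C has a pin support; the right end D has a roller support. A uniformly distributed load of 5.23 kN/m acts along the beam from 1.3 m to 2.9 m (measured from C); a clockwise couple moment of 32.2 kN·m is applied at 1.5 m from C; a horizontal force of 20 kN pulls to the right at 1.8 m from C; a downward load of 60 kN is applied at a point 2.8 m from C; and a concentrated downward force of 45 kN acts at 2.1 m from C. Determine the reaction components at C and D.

Resultant of the distributed load: 5.23 × 1.6 = 8.368 kN at 2.1 m from C.
Moments about C: D_y·3 − (5.23·1.6)·2.1 − 32.2 − 60·2.8 − 45·2.1 = 0 → D_y = 312.2728/3 = 104.091 ≈ 104.1 kN.
ΣF_y = 0: C_y + 104.091 − 5.23·1.6 − 60 − 45 = 0 → C_y = 9.277 kN.
ΣF_x = 0: C_x + 20 = 0 → C_x = -20.00 kN.

C_x = -20.00 kN, C_y = 9.277 kN, D_y = 104.1 kN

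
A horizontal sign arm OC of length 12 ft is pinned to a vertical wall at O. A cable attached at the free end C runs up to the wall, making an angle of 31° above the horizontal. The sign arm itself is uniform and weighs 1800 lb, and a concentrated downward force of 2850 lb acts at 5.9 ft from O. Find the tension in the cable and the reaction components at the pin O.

T = 4468 lb, O_x = 3830 lb, O_y = 2349 lb

ΣM about O: T·sin31°·12 − 1800·6 − 2850·5.9 = 0 → T = 27615/(12·0.515038) = 4468.12 ≈ 4468 lb.
ΣF_x = 0: O_x − T·cos31° = 0 → O_x = 4468.12 × 0.857167 = 3830 lb.
ΣF_y = 0: O_y + T·sin31° − 1800 − 2850 = 0 → O_y = 4650 − 4468.12 × 0.515038 = 2349 lb.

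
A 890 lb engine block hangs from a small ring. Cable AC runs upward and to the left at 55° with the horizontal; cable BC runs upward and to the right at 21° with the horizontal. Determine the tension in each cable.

ΣF_x = 0: −T_AC·cos55° + T_BC·cos21° = 0 → T_BC = 0.614384·T_AC.
ΣF_y = 0: T_AC·sin55° + T_BC·sin21° = 890.
Substitute: T_AC·(0.819152 + 0.614384·0.358368) = 890 → T_AC = 856.323 ≈ 856.3 lb.
Then T_BC = 0.614384 × 856.323 = 526.1 lb.

T_AC = 856.3 lb, T_BC = 526.1 lb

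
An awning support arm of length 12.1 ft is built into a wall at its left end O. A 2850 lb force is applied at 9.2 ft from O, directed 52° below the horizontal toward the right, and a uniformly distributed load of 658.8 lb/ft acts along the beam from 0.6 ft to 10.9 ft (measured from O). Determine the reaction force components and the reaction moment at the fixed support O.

Resultant of the distributed load: 658.8 × 10.3 = 6785.64 lb at 5.75 ft from O.
ΣF_x = 0: O_x + 2850·cos52° = 0 → O_x = -1755 lb.
ΣF_y = 0: O_y − 2850·sin52° − 658.8·10.3 = 0 → O_y = 9031 lb.
ΣM about O: M_O − 2850·sin52°·9.2 − (658.8·10.3)·5.75 = 0 → M_O = 59680 lb·ft.

O_x = -1755 lb, O_y = 9031 lb, M_O = 59680 lb·ft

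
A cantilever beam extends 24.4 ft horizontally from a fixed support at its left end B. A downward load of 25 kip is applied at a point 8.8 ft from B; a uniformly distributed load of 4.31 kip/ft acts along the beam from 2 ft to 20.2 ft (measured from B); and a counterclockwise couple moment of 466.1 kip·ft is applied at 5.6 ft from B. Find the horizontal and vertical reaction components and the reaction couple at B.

Resultant of the distributed load: 4.31 × 18.2 = 78.442 kip at 11.1 ft from B.
ΣF_x = 0: B_x = 0.
ΣF_y = 0: B_y − 25 − 4.31·18.2 = 0 → B_y = 103.4 kip.
ΣM about B: M_B − 25·8.8 − (4.31·18.2)·11.1 + 466.1 = 0 → M_B = 624.6 kip·ft.

B_x = 0, B_y = 103.4 kip, M_B = 624.6 kip·ft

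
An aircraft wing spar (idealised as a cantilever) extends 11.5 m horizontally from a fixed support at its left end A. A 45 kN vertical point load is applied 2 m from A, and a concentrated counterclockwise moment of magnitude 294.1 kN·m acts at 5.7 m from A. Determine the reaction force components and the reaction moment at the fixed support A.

A_x = 0, A_y = 45.00 kN, M_A = -204.1 kN·m

ΣF_x = 0: A_x = 0.
ΣF_y = 0: A_y − 45 = 0 → A_y = 45.00 kN.
ΣM about A: M_A − 45·2 + 294.1 = 0 → M_A = -204.1 kN·m.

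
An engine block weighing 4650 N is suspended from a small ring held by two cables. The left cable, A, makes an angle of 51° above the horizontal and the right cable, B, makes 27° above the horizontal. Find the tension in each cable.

ΣF_x = 0: −T_A·cos51° + T_B·cos27° = 0 → T_B = 0.706303·T_A.
ΣF_y = 0: T_A·sin51° + T_B·sin27° = 4650.
Substitute: T_A·(0.777146 + 0.706303·0.45399) = 4650 → T_A = 4235.74 ≈ 4236 N.
Then T_B = 0.706303 × 4235.74 = 2992 N.

T_A = 4236 N, T_B = 2992 N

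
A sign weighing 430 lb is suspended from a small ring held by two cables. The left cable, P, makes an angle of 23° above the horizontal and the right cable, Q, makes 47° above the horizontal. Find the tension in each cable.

T_P = 312.1 lb, T_Q = 421.2 lb

ΣF_x = 0: −T_P·cos23° + T_Q·cos47° = 0 → T_Q = 1.34972·T_P.
ΣF_y = 0: T_P·sin23° + T_Q·sin47° = 430.
Substitute: T_P·(0.390731 + 1.34972·0.731354) = 430 → T_P = 312.079 ≈ 312.1 lb.
Then T_Q = 1.34972 × 312.079 = 421.2 lb.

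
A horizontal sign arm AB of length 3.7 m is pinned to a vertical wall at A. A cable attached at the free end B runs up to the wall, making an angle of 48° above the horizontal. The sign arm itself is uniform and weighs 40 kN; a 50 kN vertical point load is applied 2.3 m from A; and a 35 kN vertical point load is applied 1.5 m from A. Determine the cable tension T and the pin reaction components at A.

ΣM about A: T·sin48°·3.7 − 40·1.85 − 50·2.3 − 35·1.5 = 0 → T = 241.5/(3.7·0.743145) = 87.8298 ≈ 87.83 kN.
ΣF_x = 0: A_x − T·cos48° = 0 → A_x = 87.8298 × 0.669131 = 58.77 kN.
ΣF_y = 0: A_y + T·sin48° − 40 − 50 − 35 = 0 → A_y = 125 − 87.8298 × 0.743145 = 59.73 kN.

T = 87.83 kN, A_x = 58.77 kN, A_y = 59.73 kN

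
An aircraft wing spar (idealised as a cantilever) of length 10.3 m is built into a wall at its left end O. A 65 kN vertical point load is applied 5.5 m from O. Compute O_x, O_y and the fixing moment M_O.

O_x = 0, O_y = 65.00 kN, M_O = 357.5 kN·m

ΣF_x = 0: O_x = 0.
ΣF_y = 0: O_y − 65 = 0 → O_y = 65.00 kN.
ΣM about O: M_O − 65·5.5 = 0 → M_O = 357.5 kN·m.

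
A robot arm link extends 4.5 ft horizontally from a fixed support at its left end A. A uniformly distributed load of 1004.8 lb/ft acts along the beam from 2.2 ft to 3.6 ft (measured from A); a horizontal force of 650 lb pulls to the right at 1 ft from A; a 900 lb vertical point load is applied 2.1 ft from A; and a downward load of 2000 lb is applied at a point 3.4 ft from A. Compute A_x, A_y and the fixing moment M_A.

Resultant of the distributed load: 1004.8 × 1.4 = 1406.72 lb at 2.9 ft from A.
ΣF_x = 0: A_x + 650 = 0 → A_x = -650.0 lb.
ΣF_y = 0: A_y − 1004.8·1.4 − 900 − 2000 = 0 → A_y = 4307 lb.
ΣM about A: M_A − (1004.8·1.4)·2.9 − 900·2.1 − 2000·3.4 = 0 → M_A = 12770 lb·ft.

A_x = -650.0 lb, A_y = 4307 lb, M_A = 12770 lb·ft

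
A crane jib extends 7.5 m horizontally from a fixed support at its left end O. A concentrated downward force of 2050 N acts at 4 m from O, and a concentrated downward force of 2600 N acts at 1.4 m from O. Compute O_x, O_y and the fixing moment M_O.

ΣF_x = 0: O_x = 0.
ΣF_y = 0: O_y − 2050 − 2600 = 0 → O_y = 4650 N.
ΣM about O: M_O − 2050·4 − 2600·1.4 = 0 → M_O = 11840 N·m.

O_x = 0, O_y = 4650 N, M_O = 11840 N·m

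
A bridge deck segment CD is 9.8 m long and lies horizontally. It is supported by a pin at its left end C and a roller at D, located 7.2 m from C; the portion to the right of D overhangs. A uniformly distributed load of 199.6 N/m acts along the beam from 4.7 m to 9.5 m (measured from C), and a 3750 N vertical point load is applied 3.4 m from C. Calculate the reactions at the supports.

Resultant of the distributed load: 199.6 × 4.8 = 958.08 N at 7.1 m from C.
Taking moments about C: D_y·7.2 − (199.6·4.8)·7.1 − 3750·3.4 = 0 → D_y = 19552.368/7.2 = 2715.61 ≈ 2716 N.
ΣF_y = 0: C_y + 2715.61 − 199.6·4.8 − 3750 = 0 → C_y = 1992 N.
ΣF_x = 0: no horizontal applied forces, so C_x = 0.

C_x = 0, C_y = 1992 N, D_y = 2716 N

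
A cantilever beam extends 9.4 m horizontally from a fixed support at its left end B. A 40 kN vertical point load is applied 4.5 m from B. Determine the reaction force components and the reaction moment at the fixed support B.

ΣF_x = 0: B_x = 0.
ΣF_y = 0: B_y − 40 = 0 → B_y = 40.00 kN.
ΣM about B: M_B − 40·4.5 = 0 → M_B = 180.0 kN·m.

B_x = 0, B_y = 40.00 kN, M_B = 180.0 kN·m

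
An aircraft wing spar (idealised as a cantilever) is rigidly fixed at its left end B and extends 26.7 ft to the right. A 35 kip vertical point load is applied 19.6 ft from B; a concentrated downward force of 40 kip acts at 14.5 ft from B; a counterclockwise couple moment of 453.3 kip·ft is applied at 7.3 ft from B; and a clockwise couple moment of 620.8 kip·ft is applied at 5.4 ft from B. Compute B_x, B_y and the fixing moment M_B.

B_x = 0, B_y = 75.00 kip, M_B = 1434 kip·ft

ΣF_x = 0: B_x = 0.
ΣF_y = 0: B_y − 35 − 40 = 0 → B_y = 75.00 kip.
ΣM about B: M_B − 35·19.6 − 40·14.5 + 453.3 − 620.8 = 0 → M_B = 1434 kip·ft.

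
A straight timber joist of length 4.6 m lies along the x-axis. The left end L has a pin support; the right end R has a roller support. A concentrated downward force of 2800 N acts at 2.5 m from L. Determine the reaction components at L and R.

Taking moments about L: R_y·4.6 − 2800·2.5 = 0 → R_y = 7000/4.6 = 1521.74 ≈ 1522 N.
ΣF_y = 0: L_y + 1521.74 − 2800 = 0 → L_y = 1278 N.
ΣF_x = 0: no horizontal applied forces, so L_x = 0.

L_x = 0, L_y = 1278 N, R_y = 1522 N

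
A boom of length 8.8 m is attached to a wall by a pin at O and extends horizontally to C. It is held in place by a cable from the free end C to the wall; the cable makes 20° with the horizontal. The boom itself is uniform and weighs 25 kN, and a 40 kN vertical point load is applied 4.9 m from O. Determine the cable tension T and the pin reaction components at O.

ΣM about O: T·sin20°·8.8 − 25·4.4 − 40·4.9 = 0 → T = 306/(8.8·0.34202) = 101.669 ≈ 101.7 kN.
ΣF_x = 0: O_x − T·cos20° = 0 → O_x = 101.669 × 0.939693 = 95.54 kN.
ΣF_y = 0: O_y + T·sin20° − 25 − 40 = 0 → O_y = 65 − 101.669 × 0.34202 = 30.23 kN.

T = 101.7 kN, O_x = 95.54 kN, O_y = 30.23 kN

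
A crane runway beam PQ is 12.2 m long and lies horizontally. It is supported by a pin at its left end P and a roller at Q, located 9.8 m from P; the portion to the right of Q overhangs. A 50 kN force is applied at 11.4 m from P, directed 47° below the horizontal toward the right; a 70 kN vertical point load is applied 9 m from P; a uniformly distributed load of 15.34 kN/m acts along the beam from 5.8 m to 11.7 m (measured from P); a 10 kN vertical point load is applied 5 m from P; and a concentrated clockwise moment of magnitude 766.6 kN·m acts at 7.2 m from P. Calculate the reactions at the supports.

P_x = -34.10 kN, P_y = -63.89 kN, Q_y = 271.0 kN

Resultant of the distributed load: 15.34 × 5.9 = 90.506 kN at 8.75 m from P.
Moments about P: Q_y·9.8 − 50·sin47°·11.4 − 70·9 − (15.34·5.9)·8.75 − 10·5 − 766.6 = 0 → Q_y = 2655.4/9.8 = 270.959 ≈ 271.0 kN.
ΣF_y = 0: P_y + 270.959 − 50·sin47° − 70 − 15.34·5.9 − 10 = 0 → P_y = -63.89 kN.
ΣF_x = 0: P_x + 50·cos47° = 0 → P_x = -34.10 kN.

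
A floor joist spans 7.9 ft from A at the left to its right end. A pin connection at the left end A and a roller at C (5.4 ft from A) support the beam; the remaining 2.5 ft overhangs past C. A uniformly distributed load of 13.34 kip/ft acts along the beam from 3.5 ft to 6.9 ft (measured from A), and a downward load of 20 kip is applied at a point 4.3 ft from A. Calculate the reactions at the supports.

A_x = 0, A_y = 5.754 kip, C_y = 59.60 kip

Resultant of the distributed load: 13.34 × 3.4 = 45.356 kip at 5.2 ft from A.
Taking moments about A: C_y·5.4 − (13.34·3.4)·5.2 − 20·4.3 = 0 → C_y = 321.8512/5.4 = 59.6021 ≈ 59.60 kip.
ΣF_y = 0: A_y + 59.6021 − 13.34·3.4 − 20 = 0 → A_y = 5.754 kip.
ΣF_x = 0: no horizontal applied forces, so A_x = 0.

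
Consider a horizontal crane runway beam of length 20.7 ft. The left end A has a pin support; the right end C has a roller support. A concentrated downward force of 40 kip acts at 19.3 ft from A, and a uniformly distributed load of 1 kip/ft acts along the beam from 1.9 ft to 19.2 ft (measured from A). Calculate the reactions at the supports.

A_x = 0, A_y = 11.19 kip, C_y = 46.11 kip

Resultant of the distributed load: 1 × 17.3 = 17.3 kip at 10.55 ft from A.
ΣM about A: C_y·20.7 − 40·19.3 − (1·17.3)·10.55 = 0 → C_y = 954.515/20.7 = 46.1118 ≈ 46.11 kip.
ΣF_y = 0: A_y + 46.1118 − 40 − 1·17.3 = 0 → A_y = 11.19 kip.
ΣF_x = 0: no horizontal applied forces, so A_x = 0.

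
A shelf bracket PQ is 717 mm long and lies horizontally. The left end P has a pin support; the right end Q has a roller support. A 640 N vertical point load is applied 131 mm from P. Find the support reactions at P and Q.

Moments about P: Q_y·717 − 640·131 = 0 → Q_y = 83840/717 = 116.932 ≈ 116.9 N.
ΣF_y = 0: P_y + 116.932 − 640 = 0 → P_y = 523.1 N.
ΣF_x = 0: no horizontal applied forces, so P_x = 0.

P_x = 0, P_y = 523.1 N, Q_y = 116.9 N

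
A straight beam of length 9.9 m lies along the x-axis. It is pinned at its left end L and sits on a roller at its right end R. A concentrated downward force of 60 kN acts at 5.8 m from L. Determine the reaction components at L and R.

ΣM about L: R_y·9.9 − 60·5.8 = 0 → R_y = 348/9.9 = 35.1515 ≈ 35.15 kN.
ΣF_y = 0: L_y + 35.1515 − 60 = 0 → L_y = 24.85 kN.
ΣF_x = 0: no horizontal applied forces, so L_x = 0.

L_x = 0, L_y = 24.85 kN, R_y = 35.15 kN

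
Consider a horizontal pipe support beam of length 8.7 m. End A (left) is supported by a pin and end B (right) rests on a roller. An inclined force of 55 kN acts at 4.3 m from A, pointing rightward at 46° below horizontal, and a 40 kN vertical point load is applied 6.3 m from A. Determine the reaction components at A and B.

ΣM about A: B_y·8.7 − 55·sin46°·4.3 − 40·6.3 = 0 → B_y = 422.124/8.7 = 48.52 kN.
ΣF_y = 0: A_y + 48.52 − 55·sin46° − 40 = 0 → A_y = 31.04 kN.
ΣF_x = 0: A_x + 55·cos46° = 0 → A_x = -38.21 kN.

A_x = -38.21 kN, A_y = 31.04 kN, B_y = 48.52 kN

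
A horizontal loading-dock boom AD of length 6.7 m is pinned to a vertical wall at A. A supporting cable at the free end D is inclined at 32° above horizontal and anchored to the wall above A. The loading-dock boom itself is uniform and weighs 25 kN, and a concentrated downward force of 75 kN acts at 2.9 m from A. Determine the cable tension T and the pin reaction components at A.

T = 84.85 kN, A_x = 71.96 kN, A_y = 55.04 kN

ΣM about A: T·sin32°·6.7 − 25·3.35 − 75·2.9 = 0 → T = 301.25/(6.7·0.529919) = 84.8482 ≈ 84.85 kN.
ΣF_x = 0: A_x − T·cos32° = 0 → A_x = 84.8482 × 0.848048 = 71.96 kN.
ΣF_y = 0: A_y + T·sin32° − 25 − 75 = 0 → A_y = 100 − 84.8482 × 0.529919 = 55.04 kN.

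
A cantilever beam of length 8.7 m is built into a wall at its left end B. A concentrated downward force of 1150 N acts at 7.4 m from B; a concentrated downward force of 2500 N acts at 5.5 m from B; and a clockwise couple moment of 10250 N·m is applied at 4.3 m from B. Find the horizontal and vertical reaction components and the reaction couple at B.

B_x = 0, B_y = 3650 N, M_B = 32510 N·m

ΣF_x = 0: B_x = 0.
ΣF_y = 0: B_y − 1150 − 2500 = 0 → B_y = 3650 N.
ΣM about B: M_B − 1150·7.4 − 2500·5.5 − 10250 = 0 → M_B = 32510 N·m.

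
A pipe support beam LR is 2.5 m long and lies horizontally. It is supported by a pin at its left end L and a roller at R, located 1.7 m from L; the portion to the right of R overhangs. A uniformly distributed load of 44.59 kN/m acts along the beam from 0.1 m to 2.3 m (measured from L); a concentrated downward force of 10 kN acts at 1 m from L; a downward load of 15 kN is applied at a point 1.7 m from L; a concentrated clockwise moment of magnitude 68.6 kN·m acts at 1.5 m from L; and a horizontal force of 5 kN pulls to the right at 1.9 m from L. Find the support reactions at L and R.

Resultant of the distributed load: 44.59 × 2.2 = 98.098 kN at 1.2 m from L.
Taking moments about L: R_y·1.7 − (44.59·2.2)·1.2 − 10·1 − 15·1.7 − 68.6 = 0 → R_y = 221.8176/1.7 = 130.481 ≈ 130.5 kN.
ΣF_y = 0: L_y + 130.481 − 44.59·2.2 − 10 − 15 = 0 → L_y = -7.383 kN.
ΣF_x = 0: L_x + 5 = 0 → L_x = -5.000 kN.

L_x = -5.000 kN, L_y = -7.383 kN, R_y = 130.5 kN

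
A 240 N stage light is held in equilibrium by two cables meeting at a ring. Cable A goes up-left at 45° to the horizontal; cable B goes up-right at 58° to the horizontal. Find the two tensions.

T_A = 130.5 N, T_B = 174.2 N

ΣF_x = 0: −T_A·cos45° + T_B·cos58° = 0 → T_B = 1.33437·T_A.
ΣF_y = 0: T_A·sin45° + T_B·sin58° = 240.
Substitute: T_A·(0.707107 + 1.33437·0.848048) = 240 → T_A = 130.526 ≈ 130.5 N.
Then T_B = 1.33437 × 130.526 = 174.2 N.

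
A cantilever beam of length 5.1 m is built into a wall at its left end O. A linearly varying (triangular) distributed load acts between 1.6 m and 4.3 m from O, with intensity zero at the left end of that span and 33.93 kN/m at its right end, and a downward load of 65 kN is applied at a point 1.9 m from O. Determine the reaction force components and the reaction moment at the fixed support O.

Resultant of the triangular load: ½ × 33.93 × 2.7 = 45.8055 kN, acting at 3.4 m from O (one-third of the span from the peak).
ΣF_x = 0: O_x = 0.
ΣF_y = 0: O_y − ½·33.93·2.7 − 65 = 0 → O_y = 110.8 kN.
ΣM about O: M_O − (½·33.93·2.7)·3.4 − 65·1.9 = 0 → M_O = 279.2 kN·m.

O_x = 0, O_y = 110.8 kN, M_O = 279.2 kN·m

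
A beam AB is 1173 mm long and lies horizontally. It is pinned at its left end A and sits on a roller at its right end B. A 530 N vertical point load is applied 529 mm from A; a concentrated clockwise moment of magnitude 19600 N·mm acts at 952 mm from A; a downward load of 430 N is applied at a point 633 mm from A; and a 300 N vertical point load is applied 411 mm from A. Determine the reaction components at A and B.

Taking moments about A: B_y·1173 − 530·529 − 19600 − 430·633 − 300·411 = 0 → B_y = 695460/1173 = 592.89 ≈ 592.9 N.
ΣF_y = 0: A_y + 592.89 − 530 − 430 − 300 = 0 → A_y = 667.1 N.
ΣF_x = 0: no horizontal applied forces, so A_x = 0.

A_x = 0, A_y = 667.1 N, B_y = 592.9 N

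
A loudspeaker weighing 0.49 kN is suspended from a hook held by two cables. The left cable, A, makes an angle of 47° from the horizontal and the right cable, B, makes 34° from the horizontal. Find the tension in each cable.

T_A = 0.4113 kN, T_B = 0.3383 kN

ΣF_x = 0: −T_A·cos47° + T_B·cos34° = 0 → T_B = 0.822639·T_A.
ΣF_y = 0: T_A·sin47° + T_B·sin34° = 0.49.
Substitute: T_A·(0.731354 + 0.822639·0.559193) = 0.49 → T_A = 0.411292 ≈ 0.4113 kN.
Then T_B = 0.822639 × 0.411292 = 0.3383 kN.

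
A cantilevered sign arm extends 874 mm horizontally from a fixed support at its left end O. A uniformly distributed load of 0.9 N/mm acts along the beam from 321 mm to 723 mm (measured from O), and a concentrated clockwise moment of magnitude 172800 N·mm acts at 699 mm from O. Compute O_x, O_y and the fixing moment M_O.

Resultant of the distributed load: 0.9 × 402 = 361.8 N at 522 mm from O.
ΣF_x = 0: O_x = 0.
ΣF_y = 0: O_y − 0.9·402 = 0 → O_y = 361.8 N.
ΣM about O: M_O − (0.9·402)·522 − 172800 = 0 → M_O = 361700 N·mm.

O_x = 0, O_y = 361.8 N, M_O = 361700 N·mm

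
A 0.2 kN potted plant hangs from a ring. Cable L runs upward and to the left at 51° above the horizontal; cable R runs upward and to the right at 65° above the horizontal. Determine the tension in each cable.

ΣF_x = 0: −T_L·cos51° + T_R·cos65° = 0 → T_R = 1.4891·T_L.
ΣF_y = 0: T_L·sin51° + T_R·sin65° = 0.2.
Substitute: T_L·(0.777146 + 1.4891·0.906308) = 0.2 → T_L = 0.0940411 ≈ 0.09404 kN.
Then T_R = 1.4891 × 0.0940411 = 0.1400 kN.

T_L = 0.09404 kN, T_R = 0.1400 kN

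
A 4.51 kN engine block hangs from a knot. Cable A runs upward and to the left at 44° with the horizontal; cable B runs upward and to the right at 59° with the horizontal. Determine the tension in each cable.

T_A = 2.384 kN, T_B = 3.330 kN

ΣF_x = 0: −T_A·cos44° + T_B·cos59° = 0 → T_B = 1.39667·T_A.
ΣF_y = 0: T_A·sin44° + T_B·sin59° = 4.51.
Substitute: T_A·(0.694658 + 1.39667·0.857167) = 4.51 → T_A = 2.38393 ≈ 2.384 kN.
Then T_B = 1.39667 × 2.38393 = 3.330 kN.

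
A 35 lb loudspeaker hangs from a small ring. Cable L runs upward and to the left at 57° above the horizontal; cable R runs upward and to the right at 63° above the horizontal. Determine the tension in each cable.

T_L = 18.35 lb, T_R = 22.01 lb

ΣF_x = 0: −T_L·cos57° + T_R·cos63° = 0 → T_R = 1.19967·T_L.
ΣF_y = 0: T_L·sin57° + T_R·sin63° = 35.
Substitute: T_L·(0.838671 + 1.19967·0.891007) = 35 → T_L = 18.3478 ≈ 18.35 lb.
Then T_R = 1.19967 × 18.3478 = 22.01 lb.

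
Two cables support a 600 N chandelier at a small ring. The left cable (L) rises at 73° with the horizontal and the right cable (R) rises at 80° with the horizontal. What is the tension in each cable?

ΣF_x = 0: −T_L·cos73° + T_R·cos80° = 0 → T_R = 1.6837·T_L.
ΣF_y = 0: T_L·sin73° + T_R·sin80° = 600.
Substitute: T_L·(0.956305 + 1.6837·0.984808) = 600 → T_L = 229.496 ≈ 229.5 N.
Then T_R = 1.6837 × 229.496 = 386.4 N.

T_L = 229.5 N, T_R = 386.4 N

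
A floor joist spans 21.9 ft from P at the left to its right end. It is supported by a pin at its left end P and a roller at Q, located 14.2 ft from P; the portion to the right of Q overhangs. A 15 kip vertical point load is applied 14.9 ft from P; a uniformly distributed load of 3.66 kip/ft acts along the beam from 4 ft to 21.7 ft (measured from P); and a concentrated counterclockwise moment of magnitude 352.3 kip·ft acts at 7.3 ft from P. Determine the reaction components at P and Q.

P_x = 0, P_y = 30.23 kip, Q_y = 49.55 kip

Resultant of the distributed load: 3.66 × 17.7 = 64.782 kip at 12.85 ft from P.
Taking moments about P: Q_y·14.2 − 15·14.9 − (3.66·17.7)·12.85 + 352.3 = 0 → Q_y = 703.6487/14.2 = 49.5527 ≈ 49.55 kip.
ΣF_y = 0: P_y + 49.5527 − 15 − 3.66·17.7 = 0 → P_y = 30.23 kip.
ΣF_x = 0: no horizontal applied forces, so P_x = 0.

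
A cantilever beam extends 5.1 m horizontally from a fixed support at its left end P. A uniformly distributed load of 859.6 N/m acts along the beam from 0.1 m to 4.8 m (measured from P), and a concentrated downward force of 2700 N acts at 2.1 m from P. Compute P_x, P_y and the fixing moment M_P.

Resultant of the distributed load: 859.6 × 4.7 = 4040.12 N at 2.45 m from P.
ΣF_x = 0: P_x = 0.
ΣF_y = 0: P_y − 859.6·4.7 − 2700 = 0 → P_y = 6740 N.
ΣM about P: M_P − (859.6·4.7)·2.45 − 2700·2.1 = 0 → M_P = 15570 N·m.

P_x = 0, P_y = 6740 N, M_P = 15570 N·m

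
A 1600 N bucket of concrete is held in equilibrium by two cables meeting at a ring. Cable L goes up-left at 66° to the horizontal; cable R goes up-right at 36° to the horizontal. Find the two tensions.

T_L = 1323 N, T_R = 665.3 N

ΣF_x = 0: −T_L·cos66° + T_R·cos36° = 0 → T_R = 0.502754·T_L.
ΣF_y = 0: T_L·sin66° + T_R·sin36° = 1600.
Substitute: T_L·(0.913545 + 0.502754·0.587785) = 1600 → T_L = 1323.35 ≈ 1323 N.
Then T_R = 0.502754 × 1323.35 = 665.3 N.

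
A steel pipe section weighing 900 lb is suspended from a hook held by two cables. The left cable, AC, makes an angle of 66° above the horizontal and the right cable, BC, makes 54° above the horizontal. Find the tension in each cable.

ΣF_x = 0: −T_AC·cos66° + T_BC·cos54° = 0 → T_BC = 0.691982·T_AC.
ΣF_y = 0: T_AC·sin66° + T_BC·sin54° = 900.
Substitute: T_AC·(0.913545 + 0.691982·0.809017) = 900 → T_AC = 610.844 ≈ 610.8 lb.
Then T_BC = 0.691982 × 610.844 = 422.7 lb.

T_AC = 610.8 lb, T_BC = 422.7 lb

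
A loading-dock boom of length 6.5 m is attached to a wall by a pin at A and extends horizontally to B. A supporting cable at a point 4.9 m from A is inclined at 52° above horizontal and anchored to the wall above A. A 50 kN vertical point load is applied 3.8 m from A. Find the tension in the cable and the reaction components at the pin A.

ΣM about A: T·sin52°·4.9 − 50·3.8 = 0 → T = 190/(4.9·0.788011) = 49.2068 ≈ 49.21 kN.
ΣF_x = 0: A_x − T·cos52° = 0 → A_x = 49.2068 × 0.615661 = 30.29 kN.
ΣF_y = 0: A_y + T·sin52° − 50 = 0 → A_y = 50 − 49.2068 × 0.788011 = 11.22 kN.

T = 49.21 kN, A_x = 30.29 kN, A_y = 11.22 kN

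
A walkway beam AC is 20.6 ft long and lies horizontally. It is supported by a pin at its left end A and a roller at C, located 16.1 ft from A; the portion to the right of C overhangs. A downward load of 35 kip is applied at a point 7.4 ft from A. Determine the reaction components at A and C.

Taking moments about A: C_y·16.1 − 35·7.4 = 0 → C_y = 259/16.1 = 16.087 ≈ 16.09 kip.
ΣF_y = 0: A_y + 16.087 − 35 = 0 → A_y = 18.91 kip.
ΣF_x = 0: no horizontal applied forces, so A_x = 0.

A_x = 0, A_y = 18.91 kip, C_y = 16.09 kip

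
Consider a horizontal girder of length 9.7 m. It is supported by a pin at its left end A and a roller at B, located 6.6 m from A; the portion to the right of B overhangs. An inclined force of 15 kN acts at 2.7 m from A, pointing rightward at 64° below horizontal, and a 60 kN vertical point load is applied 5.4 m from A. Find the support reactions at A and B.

A_x = -6.576 kN, A_y = 18.88 kN, B_y = 54.61 kN

Taking moments about A: B_y·6.6 − 15·sin64°·2.7 − 60·5.4 = 0 → B_y = 360.401/6.6 = 54.6062 ≈ 54.61 kN.
ΣF_y = 0: A_y + 54.6062 − 15·sin64° − 60 = 0 → A_y = 18.88 kN.
ΣF_x = 0: A_x + 15·cos64° = 0 → A_x = -6.576 kN.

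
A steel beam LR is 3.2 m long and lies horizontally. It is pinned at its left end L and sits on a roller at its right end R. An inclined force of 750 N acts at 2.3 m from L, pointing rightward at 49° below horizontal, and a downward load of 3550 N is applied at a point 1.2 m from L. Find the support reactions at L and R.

L_x = -492.0 N, L_y = 2378 N, R_y = 1738 N

ΣM about L: R_y·3.2 − 750·sin49°·2.3 − 3550·1.2 = 0 → R_y = 5561.87/3.2 = 1738.08 ≈ 1738 N.
ΣF_y = 0: L_y + 1738.08 − 750·sin49° − 3550 = 0 → L_y = 2378 N.
ΣF_x = 0: L_x + 750·cos49° = 0 → L_x = -492.0 N.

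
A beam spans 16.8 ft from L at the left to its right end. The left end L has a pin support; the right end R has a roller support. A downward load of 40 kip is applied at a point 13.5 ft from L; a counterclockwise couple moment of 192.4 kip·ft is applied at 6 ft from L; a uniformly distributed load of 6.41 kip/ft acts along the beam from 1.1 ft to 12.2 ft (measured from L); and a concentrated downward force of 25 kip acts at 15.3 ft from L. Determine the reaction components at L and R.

L_x = 0, L_y = 64.53 kip, R_y = 71.62 kip

Resultant of the distributed load: 6.41 × 11.1 = 71.151 kip at 6.65 ft from L.
Moments about L: R_y·16.8 − 40·13.5 + 192.4 − (6.41·11.1)·6.65 − 25·15.3 = 0 → R_y = 1203.25415/16.8 = 71.6223 ≈ 71.62 kip.
ΣF_y = 0: L_y + 71.6223 − 40 − 6.41·11.1 − 25 = 0 → L_y = 64.53 kip.
ΣF_x = 0: no horizontal applied forces, so L_x = 0.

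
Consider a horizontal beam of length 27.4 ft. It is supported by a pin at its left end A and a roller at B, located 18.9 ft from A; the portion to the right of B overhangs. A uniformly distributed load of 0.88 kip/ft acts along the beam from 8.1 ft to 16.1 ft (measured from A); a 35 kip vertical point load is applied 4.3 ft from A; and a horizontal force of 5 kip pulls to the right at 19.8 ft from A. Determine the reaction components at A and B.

Resultant of the distributed load: 0.88 × 8 = 7.04 kip at 12.1 ft from A.
Moments about A: B_y·18.9 − (0.88·8)·12.1 − 35·4.3 = 0 → B_y = 235.684/18.9 = 12.4701 ≈ 12.47 kip.
ΣF_y = 0: A_y + 12.4701 − 0.88·8 − 35 = 0 → A_y = 29.57 kip.
ΣF_x = 0: A_x + 5 = 0 → A_x = -5.000 kip.

A_x = -5.000 kip, A_y = 29.57 kip, B_y = 12.47 kip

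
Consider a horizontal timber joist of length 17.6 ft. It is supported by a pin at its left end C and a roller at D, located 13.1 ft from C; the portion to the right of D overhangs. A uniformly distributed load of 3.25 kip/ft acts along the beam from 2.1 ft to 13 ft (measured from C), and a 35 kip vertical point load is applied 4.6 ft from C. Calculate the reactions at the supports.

C_x = 0, C_y = 37.72 kip, D_y = 32.71 kip

Resultant of the distributed load: 3.25 × 10.9 = 35.425 kip at 7.55 ft from C.
Taking moments about C: D_y·13.1 − (3.25·10.9)·7.55 − 35·4.6 = 0 → D_y = 428.45875/13.1 = 32.7068 ≈ 32.71 kip.
ΣF_y = 0: C_y + 32.7068 − 3.25·10.9 − 35 = 0 → C_y = 37.72 kip.
ΣF_x = 0: no horizontal applied forces, so C_x = 0.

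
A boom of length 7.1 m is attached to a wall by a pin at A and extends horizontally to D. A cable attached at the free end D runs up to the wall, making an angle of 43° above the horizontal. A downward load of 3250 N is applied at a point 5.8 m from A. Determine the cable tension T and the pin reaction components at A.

ΣM about A: T·sin43°·7.1 − 3250·5.8 = 0 → T = 18850/(7.1·0.681998) = 3892.87 ≈ 3893 N.
ΣF_x = 0: A_x − T·cos43° = 0 → A_x = 3892.87 × 0.731354 = 2847 N.
ΣF_y = 0: A_y + T·sin43° − 3250 = 0 → A_y = 3250 − 3892.87 × 0.681998 = 595.1 N.

T = 3893 N, A_x = 2847 N, A_y = 595.1 N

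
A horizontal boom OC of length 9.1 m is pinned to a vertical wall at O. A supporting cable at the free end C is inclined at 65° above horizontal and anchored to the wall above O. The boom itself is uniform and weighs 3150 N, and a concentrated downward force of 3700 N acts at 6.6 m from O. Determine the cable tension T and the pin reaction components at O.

ΣM about O: T·sin65°·9.1 − 3150·4.55 − 3700·6.6 = 0 → T = 38752.5/(9.1·0.906308) = 4698.75 ≈ 4699 N.
ΣF_x = 0: O_x − T·cos65° = 0 → O_x = 4698.75 × 0.422618 = 1986 N.
ΣF_y = 0: O_y + T·sin65° − 3150 − 3700 = 0 → O_y = 6850 − 4698.75 × 0.906308 = 2591 N.

T = 4699 N, O_x = 1986 N, O_y = 2591 N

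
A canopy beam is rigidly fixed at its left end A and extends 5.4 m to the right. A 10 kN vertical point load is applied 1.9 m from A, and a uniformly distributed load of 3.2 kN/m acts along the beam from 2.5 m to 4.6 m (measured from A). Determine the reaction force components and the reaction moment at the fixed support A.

A_x = 0, A_y = 16.72 kN, M_A = 42.86 kN·m

Resultant of the distributed load: 3.2 × 2.1 = 6.72 kN at 3.55 m from A.
ΣF_x = 0: A_x = 0.
ΣF_y = 0: A_y − 10 − 3.2·2.1 = 0 → A_y = 16.72 kN.
ΣM about A: M_A − 10·1.9 − (3.2·2.1)·3.55 = 0 → M_A = 42.86 kN·m.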